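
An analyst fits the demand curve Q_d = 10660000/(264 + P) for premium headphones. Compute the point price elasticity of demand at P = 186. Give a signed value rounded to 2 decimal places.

dQ_d/dP = −10660000/(264 + P)² = -52.642. At P = 186, Q_d = 23688.9.
Ed = (dQ_d/dP)·(P/Q_d) = (-52.642) × (186/23688.9) = -0.4133…

-0.41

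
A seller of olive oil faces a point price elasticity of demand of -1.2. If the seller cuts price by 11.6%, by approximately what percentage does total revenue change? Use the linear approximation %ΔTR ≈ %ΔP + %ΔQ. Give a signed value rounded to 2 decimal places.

+2.32%

%ΔQ ≈ Ed × %ΔP = (-1.2) × (-11.6%) = +13.9200%
%ΔTR ≈ %ΔP + %ΔQ = (-11.6%) + (+13.9200%) = +2.3200%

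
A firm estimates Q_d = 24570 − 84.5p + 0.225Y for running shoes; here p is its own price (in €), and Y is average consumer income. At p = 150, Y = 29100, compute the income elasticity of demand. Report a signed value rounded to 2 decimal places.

0.36

At the given values, Q_d = 24570 − 84.5(150) + 0.225(29100) = 18442.5.
∂Q_d/∂Y = 0.225.
E = (0.225) × (29100/18442.5) = 0.3550…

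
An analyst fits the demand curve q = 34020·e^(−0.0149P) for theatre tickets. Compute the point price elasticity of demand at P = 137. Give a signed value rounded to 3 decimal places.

dq/dP = −0.0149·q = -65.8257. At P = 137, q = 4417.83.
Ed = (dq/dP)·(P/q) = (-65.8257) × (137/4417.83) = -2.0413

-2.041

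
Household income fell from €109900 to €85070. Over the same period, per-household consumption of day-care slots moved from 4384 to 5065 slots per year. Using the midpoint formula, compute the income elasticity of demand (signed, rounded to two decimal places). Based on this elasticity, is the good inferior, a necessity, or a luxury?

%ΔQ = (5065 − 4384)/[( 4384 + 5065)/2] = 681/4724.5 = 0.144142…
%ΔIncome = (85070 − 109900)/[( 109900 + 85070)/2] = -24830/97485 = -0.254705…
E_income = (681/4724.5) / (-24830/97485) = -0.5659…
E_income < 0 ⇒ inferior good.

-0.57; inferior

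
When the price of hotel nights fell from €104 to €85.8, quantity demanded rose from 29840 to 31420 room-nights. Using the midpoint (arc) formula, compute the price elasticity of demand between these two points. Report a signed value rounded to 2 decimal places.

%ΔQ = (31420 − 29840) / [(29840 + 31420)/2] = 1580/30630 = 0.051583…
%ΔP = (85.8 − 104) / [(104 + 85.8)/2] = -18.2/94.9 = -0.191780…
Arc Ed = %ΔQ / %ΔP = (1580/30630) / (-18.2/94.9) = -0.2689…

-0.27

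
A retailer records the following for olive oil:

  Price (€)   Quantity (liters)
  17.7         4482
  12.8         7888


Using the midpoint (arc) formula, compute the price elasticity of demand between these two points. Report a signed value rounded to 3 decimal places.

%ΔQ = (7888 − 4482) / [(4482 + 7888)/2] = 3406/6185 = 0.550687…
%ΔP = (12.8 − 17.7) / [(17.7 + 12.8)/2] = -4.9/15.25 = -0.321311…
Arc Ed = %ΔQ / %ΔP = (3406/6185) / (-4.9/15.25) = -1.71387…

-1.714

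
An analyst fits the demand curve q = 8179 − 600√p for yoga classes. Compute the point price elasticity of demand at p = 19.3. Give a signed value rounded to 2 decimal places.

dq/dp = −600/(2√p) = -68.2877. At p = 19.3, q = 5543.09.
Ed = (dq/dp)·(p/q) = (-68.2877) × (19.3/5543.09) = -0.2377…

-0.24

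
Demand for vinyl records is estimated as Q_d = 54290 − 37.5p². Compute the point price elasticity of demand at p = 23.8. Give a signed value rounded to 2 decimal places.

dQ_d/dp = −2·37.5·p = -1785. At p = 23.8, Q_d = 33048.5.
Ed = (dQ_d/dp)·(p/Q_d) = (-1785) × (23.8/33048.5) = -1.2854…

-1.29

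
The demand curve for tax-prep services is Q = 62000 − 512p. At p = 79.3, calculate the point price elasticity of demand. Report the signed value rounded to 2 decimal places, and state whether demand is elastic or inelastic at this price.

-1.90; elastic

dQ/dp = −512. At p = 79.3, Q = 62000 − 512(79.3) = 21398.4.
Ed = (dQ/dp)·(p/Q) = −512 × (79.3/21398.4) = -1.8974…
|Ed| = 1.90 > 1, so demand is elastic.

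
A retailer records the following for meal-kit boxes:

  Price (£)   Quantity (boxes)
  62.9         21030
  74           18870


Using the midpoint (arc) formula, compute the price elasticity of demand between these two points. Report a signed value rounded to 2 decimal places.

%ΔQ = (18870 − 21030) / [(21030 + 18870)/2] = -2160/19950 = -0.108270…
%ΔP = (74 − 62.9) / [(62.9 + 74)/2] = 11.1/68.45 = 0.162162…
Arc Ed = %ΔQ / %ΔP = (-2160/19950) / (11.1/68.45) = -0.6676…

-0.67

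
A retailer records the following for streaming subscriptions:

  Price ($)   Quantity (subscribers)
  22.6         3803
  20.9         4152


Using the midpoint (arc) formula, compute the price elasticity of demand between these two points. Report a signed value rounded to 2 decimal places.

%ΔQ = (4152 − 3803) / [(3803 + 4152)/2] = 349/3977.5 = 0.087743…
%ΔP = (20.9 − 22.6) / [(22.6 + 20.9)/2] = -1.7/21.75 = -0.078160…
Arc Ed = %ΔQ / %ΔP = (349/3977.5) / (-1.7/21.75) = -1.1226…

-1.12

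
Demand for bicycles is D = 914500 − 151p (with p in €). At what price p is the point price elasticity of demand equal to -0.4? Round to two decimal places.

1730.37

Ed = −151p/(914500 − 151p). Set this equal to -0.4:
151p = 0.4·(914500 − 151p) ⇒ 151p(1 + 0.4) = 0.4·914500
p = 0.4·914500 / (151·1.4) = 1730.3689…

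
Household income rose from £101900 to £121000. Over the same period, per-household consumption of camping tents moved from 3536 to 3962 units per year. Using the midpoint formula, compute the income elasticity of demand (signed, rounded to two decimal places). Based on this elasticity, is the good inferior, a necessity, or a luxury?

%ΔQ = (3962 − 3536)/[( 3536 + 3962)/2] = 426/3749 = 0.113630…
%ΔIncome = (121000 − 101900)/[( 101900 + 121000)/2] = 19100/111450 = 0.171377…
E_income = (426/3749) / (19100/111450) = 0.6630…
0 < E_income < 1 ⇒ normal good, necessity.

0.66; necessity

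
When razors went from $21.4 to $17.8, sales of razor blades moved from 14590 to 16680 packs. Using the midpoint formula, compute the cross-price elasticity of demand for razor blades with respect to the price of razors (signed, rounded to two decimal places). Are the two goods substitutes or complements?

-0.73; complements

%ΔQ_{razor blades} = (16680 − 14590)/avg = 2090/15635 = 0.133674…
%ΔP_{razors} = (17.8 − 21.4)/avg = -3.6/19.6 = -0.183673…
E_cross = (2090/15635) / (-3.6/19.6) = -0.7277…
E_cross < 0 ⇒ the goods are complements.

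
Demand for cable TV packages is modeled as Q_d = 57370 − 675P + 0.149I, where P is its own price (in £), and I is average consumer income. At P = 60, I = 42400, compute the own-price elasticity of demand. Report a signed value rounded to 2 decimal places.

-1.75

At the given values, Q_d = 57370 − 675(60) + 0.149(42400) = 23187.6.
∂Q_d/∂P = −675.
E = (-675) × (60/23187.6) = -1.7466…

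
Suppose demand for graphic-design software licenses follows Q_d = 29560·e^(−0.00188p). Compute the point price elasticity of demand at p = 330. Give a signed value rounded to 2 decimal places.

-0.62

dQ_d/dp = −0.00188·Q_d = -29.8831. At p = 330, Q_d = 15895.3.
Ed = (dQ_d/dp)·(p/Q_d) = (-29.8831) × (330/15895.3) = -0.6204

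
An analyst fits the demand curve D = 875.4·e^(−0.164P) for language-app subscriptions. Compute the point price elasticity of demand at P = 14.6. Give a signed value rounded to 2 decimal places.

-2.39

dD/dP = −0.164·D = -13.0971. At P = 14.6, D = 79.8605.
Ed = (dD/dP)·(P/D) = (-13.0971) × (14.6/79.8605) = -2.3944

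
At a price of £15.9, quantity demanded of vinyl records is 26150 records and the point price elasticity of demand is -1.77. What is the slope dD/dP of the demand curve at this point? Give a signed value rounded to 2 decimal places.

Ed = (dD/dP)·(P/D) ⇒ dD/dP = Ed·D/P = (-1.77)·26150/15.9 = -2911.0377…

-2911.04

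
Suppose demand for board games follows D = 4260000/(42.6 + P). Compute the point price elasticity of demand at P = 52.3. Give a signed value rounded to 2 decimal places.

dD/dP = −4260000/(42.6 + P)² = -473.017. At P = 52.3, D = 44889.4.
Ed = (dD/dP)·(P/D) = (-473.017) × (52.3/44889.4) = -0.5511…

-0.55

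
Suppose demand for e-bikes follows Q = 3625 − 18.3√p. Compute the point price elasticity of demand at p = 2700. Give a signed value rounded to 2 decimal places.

dQ/dp = −18.3/(2√p) = -0.176092. At p = 2700, Q = 2674.1.
Ed = (dQ/dp)·(p/Q) = (-0.176092) × (2700/2674.1) = -0.1777…

-0.18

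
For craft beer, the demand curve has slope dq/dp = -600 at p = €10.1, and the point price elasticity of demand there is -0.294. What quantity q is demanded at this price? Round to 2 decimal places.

20612.24

Ed = (dq/dp)·(p/q) ⇒ q = (dq/dp)·p/Ed = (-600)·10.1/(-0.294) = 20612.2448…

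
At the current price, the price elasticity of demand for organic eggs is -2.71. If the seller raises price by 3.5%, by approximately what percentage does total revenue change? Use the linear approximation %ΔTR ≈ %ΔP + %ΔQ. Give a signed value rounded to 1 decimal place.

-6.0%

%ΔQ ≈ Ed × %ΔP = (-2.71) × (+3.5%) = -9.4850%
%ΔTR ≈ %ΔP + %ΔQ = (+3.5%) + (-9.4850%) = -5.9850%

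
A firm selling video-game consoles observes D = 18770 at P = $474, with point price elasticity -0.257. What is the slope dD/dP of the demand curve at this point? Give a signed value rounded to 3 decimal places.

Ed = (dD/dP)·(P/D) ⇒ dD/dP = Ed·D/P = (-0.257)·18770/474 = -10.17698…

-10.177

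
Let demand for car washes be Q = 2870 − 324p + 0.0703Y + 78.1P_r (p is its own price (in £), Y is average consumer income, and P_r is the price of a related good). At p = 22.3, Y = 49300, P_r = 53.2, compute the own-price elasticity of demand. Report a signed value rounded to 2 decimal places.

At the given values, Q = 2870 − 324(22.3) + 0.0703(49300) + 78.1(53.2) = 3265.51.
∂Q/∂p = −324.
E = (-324) × (22.3/3265.51) = -2.2125…

-2.21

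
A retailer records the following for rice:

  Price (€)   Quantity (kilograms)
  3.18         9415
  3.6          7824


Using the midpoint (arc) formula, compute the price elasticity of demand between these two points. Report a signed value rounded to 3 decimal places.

-1.490

%ΔQ = (7824 − 9415) / [(9415 + 7824)/2] = -1591/8619.5 = -0.184581…
%ΔP = (3.6 − 3.18) / [(3.18 + 3.6)/2] = 0.42/3.39 = 0.123893…
Arc Ed = %ΔQ / %ΔP = (-1591/8619.5) / (0.42/3.39) = -1.48983…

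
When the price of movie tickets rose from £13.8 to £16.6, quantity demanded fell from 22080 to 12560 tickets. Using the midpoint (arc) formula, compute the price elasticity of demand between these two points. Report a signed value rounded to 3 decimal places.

-2.984

%ΔQ = (12560 − 22080) / [(22080 + 12560)/2] = -9520/17320 = -0.549653…
%ΔP = (16.6 − 13.8) / [(13.8 + 16.6)/2] = 2.8/15.2 = 0.184210…
Arc Ed = %ΔQ / %ΔP = (-9520/17320) / (2.8/15.2) = -2.98383…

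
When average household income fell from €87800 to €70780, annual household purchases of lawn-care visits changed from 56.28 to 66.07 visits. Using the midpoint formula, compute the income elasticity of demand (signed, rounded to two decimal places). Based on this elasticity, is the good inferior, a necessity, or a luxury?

-0.75; inferior

%ΔQ = (66.07 − 56.28)/[( 56.28 + 66.07)/2] = 9.79/61.175 = 0.160032…
%ΔIncome = (70780 − 87800)/[( 87800 + 70780)/2] = -17020/79290 = -0.214655…
E_income = (9.79/61.175) / (-17020/79290) = -0.7455…
E_income < 0 ⇒ inferior good.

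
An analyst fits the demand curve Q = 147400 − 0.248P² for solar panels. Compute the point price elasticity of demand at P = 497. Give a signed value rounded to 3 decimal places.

dQ/dP = −2·0.248·P = -246.512. At P = 497, Q = 86141.768.
Ed = (dQ/dP)·(P/Q) = (-246.512) × (497/86141.768) = -1.42226…

-1.422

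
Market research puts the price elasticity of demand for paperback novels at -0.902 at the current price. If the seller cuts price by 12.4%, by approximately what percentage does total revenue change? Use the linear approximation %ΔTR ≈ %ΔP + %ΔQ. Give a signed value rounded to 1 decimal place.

%ΔQ ≈ Ed × %ΔP = (-0.902) × (-12.4%) = +11.1848%
%ΔTR ≈ %ΔP + %ΔQ = (-12.4%) + (+11.1848%) = -1.2152%

-1.2%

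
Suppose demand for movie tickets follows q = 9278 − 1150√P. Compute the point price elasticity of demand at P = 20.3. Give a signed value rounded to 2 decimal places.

dq/dP = −1150/(2√P) = -127.62. At P = 20.3, q = 4096.62.
Ed = (dq/dP)·(P/q) = (-127.62) × (20.3/4096.62) = -0.6323…

-0.63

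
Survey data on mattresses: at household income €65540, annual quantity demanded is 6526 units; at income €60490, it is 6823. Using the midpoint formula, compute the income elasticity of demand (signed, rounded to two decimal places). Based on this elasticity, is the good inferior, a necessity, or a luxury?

-0.56; inferior

%ΔQ = (6823 − 6526)/[( 6526 + 6823)/2] = 297/6674.5 = 0.044497…
%ΔIncome = (60490 − 65540)/[( 65540 + 60490)/2] = -5050/63015 = -0.080139…
E_income = (297/6674.5) / (-5050/63015) = -0.5552…
E_income < 0 ⇒ inferior good.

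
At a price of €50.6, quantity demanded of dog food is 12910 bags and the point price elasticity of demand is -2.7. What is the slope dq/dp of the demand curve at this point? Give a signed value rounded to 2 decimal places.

-688.87

Ed = (dq/dp)·(p/q) ⇒ dq/dp = Ed·q/p = (-2.7)·12910/50.6 = -688.8735…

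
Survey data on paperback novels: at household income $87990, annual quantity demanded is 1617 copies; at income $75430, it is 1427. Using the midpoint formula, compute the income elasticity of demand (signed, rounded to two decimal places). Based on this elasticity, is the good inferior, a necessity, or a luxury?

0.81; necessity

%ΔQ = (1427 − 1617)/[( 1617 + 1427)/2] = -190/1522 = -0.124835…
%ΔIncome = (75430 − 87990)/[( 87990 + 75430)/2] = -12560/81710 = -0.153714…
E_income = (-190/1522) / (-12560/81710) = 0.8121…
0 < E_income < 1 ⇒ normal good, necessity.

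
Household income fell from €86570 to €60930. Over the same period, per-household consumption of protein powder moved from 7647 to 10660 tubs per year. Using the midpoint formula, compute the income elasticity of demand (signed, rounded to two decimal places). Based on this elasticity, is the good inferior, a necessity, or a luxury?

-0.95; inferior

%ΔQ = (10660 − 7647)/[( 7647 + 10660)/2] = 3013/9153.5 = 0.329163…
%ΔIncome = (60930 − 86570)/[( 86570 + 60930)/2] = -25640/73750 = -0.347661…
E_income = (3013/9153.5) / (-25640/73750) = -0.9467…
E_income < 0 ⇒ inferior good.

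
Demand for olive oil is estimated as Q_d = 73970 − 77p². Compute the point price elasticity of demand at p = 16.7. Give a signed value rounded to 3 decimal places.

-0.818

dQ_d/dp = −2·77·p = -2571.8. At p = 16.7, Q_d = 52495.47.
Ed = (dQ_d/dp)·(p/Q_d) = (-2571.8) × (16.7/52495.47) = -0.81814…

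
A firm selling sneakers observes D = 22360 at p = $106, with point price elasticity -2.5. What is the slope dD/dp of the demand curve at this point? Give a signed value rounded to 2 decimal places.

-527.36

Ed = (dD/dp)·(p/D) ⇒ dD/dp = Ed·D/p = (-2.5)·22360/106 = -527.3584…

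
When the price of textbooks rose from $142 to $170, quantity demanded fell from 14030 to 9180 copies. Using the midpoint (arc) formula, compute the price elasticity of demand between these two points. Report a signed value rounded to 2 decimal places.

%ΔQ = (9180 − 14030) / [(14030 + 9180)/2] = -4850/11605 = -0.417923…
%ΔP = (170 − 142) / [(142 + 170)/2] = 28/156 = 0.179487…
Arc Ed = %ΔQ / %ΔP = (-4850/11605) / (28/156) = -2.3284…

-2.33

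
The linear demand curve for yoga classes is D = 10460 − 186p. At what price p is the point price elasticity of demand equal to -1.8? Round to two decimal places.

36.15

Ed = −186p/(10460 − 186p). Set this equal to -1.8:
186p = 1.8·(10460 − 186p) ⇒ 186p(1 + 1.8) = 1.8·10460
p = 1.8·10460 / (186·2.8) = 36.1520…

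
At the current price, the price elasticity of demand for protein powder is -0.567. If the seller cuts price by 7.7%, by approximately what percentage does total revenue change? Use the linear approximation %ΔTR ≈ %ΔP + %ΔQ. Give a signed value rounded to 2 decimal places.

-3.33%

%ΔQ ≈ Ed × %ΔP = (-0.567) × (-7.7%) = +4.3659%
%ΔTR ≈ %ΔP + %ΔQ = (-7.7%) + (+4.3659%) = -3.3341%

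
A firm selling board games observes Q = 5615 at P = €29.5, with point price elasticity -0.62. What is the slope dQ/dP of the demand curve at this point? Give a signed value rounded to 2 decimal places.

Ed = (dQ/dP)·(P/Q) ⇒ dQ/dP = Ed·Q/P = (-0.62)·5615/29.5 = -118.0101…

-118.01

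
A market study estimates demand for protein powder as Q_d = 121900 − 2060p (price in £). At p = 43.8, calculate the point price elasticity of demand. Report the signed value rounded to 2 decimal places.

-2.85

dQ_d/dp = −2060. At p = 43.8, Q_d = 121900 − 2060(43.8) = 31672.
Ed = (dQ_d/dp)·(p/Q_d) = −2060 × (43.8/31672) = -2.8488…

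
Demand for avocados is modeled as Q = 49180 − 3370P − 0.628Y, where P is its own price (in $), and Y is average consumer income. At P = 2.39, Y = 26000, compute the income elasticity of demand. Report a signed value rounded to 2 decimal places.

At the given values, Q = 49180 − 3370(2.39) − 0.628(26000) = 24797.7.
∂Q/∂Y = -0.628.
E = (-0.628) × (26000/24797.7) = -0.6584…

-0.66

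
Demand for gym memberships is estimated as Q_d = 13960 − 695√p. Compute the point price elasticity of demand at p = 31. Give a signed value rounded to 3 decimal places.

dQ_d/dp = −695/(2√p) = -62.4128. At p = 31, Q_d = 10090.4.
Ed = (dQ_d/dp)·(p/Q_d) = (-62.4128) × (31/10090.4) = -0.19174…

-0.192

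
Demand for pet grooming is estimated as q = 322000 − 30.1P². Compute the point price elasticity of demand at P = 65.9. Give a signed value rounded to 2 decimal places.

-1.37

dq/dP = −2·30.1·P = -3967.18. At P = 65.9, q = 191281.419.
Ed = (dq/dP)·(P/q) = (-3967.18) × (65.9/191281.419) = -1.3667…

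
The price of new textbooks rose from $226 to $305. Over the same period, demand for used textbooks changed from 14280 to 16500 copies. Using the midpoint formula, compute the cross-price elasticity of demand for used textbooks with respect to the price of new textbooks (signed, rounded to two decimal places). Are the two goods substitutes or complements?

0.48; substitutes

%ΔQ_{used textbooks} = (16500 − 14280)/avg = 2220/15390 = 0.144249…
%ΔP_{new textbooks} = (305 − 226)/avg = 79/265.5 = 0.297551…
E_cross = (2220/15390) / (79/265.5) = 0.4847…
E_cross > 0 ⇒ the goods are substitutes.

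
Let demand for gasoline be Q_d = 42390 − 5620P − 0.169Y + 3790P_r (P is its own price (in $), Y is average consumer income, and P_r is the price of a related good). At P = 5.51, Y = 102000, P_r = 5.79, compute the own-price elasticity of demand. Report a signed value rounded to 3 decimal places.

At the given values, Q_d = 42390 − 5620(5.51) − 0.169(102000) + 3790(5.79) = 16129.9.
∂Q_d/∂P = −5620.
E = (-5620) × (5.51/16129.9) = -1.91980…

-1.920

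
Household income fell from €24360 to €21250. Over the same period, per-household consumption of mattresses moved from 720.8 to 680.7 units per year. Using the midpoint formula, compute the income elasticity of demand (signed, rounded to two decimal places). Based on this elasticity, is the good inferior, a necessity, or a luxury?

%ΔQ = (680.7 − 720.8)/[( 720.8 + 680.7)/2] = -40.1/700.75 = -0.057224…
%ΔIncome = (21250 − 24360)/[( 24360 + 21250)/2] = -3110/22805 = -0.136373…
E_income = (-40.1/700.75) / (-3110/22805) = 0.4196…
0 < E_income < 1 ⇒ normal good, necessity.

0.42; necessity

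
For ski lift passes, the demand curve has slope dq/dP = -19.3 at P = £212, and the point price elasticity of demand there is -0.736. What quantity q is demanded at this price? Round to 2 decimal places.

Ed = (dq/dP)·(P/q) ⇒ q = (dq/dP)·P/Ed = (-19.3)·212/(-0.736) = 5559.2391…

5559.24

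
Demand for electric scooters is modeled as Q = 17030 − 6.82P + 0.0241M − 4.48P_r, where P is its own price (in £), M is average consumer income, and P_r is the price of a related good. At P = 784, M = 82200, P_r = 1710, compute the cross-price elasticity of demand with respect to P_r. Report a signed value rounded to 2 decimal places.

-1.28

At the given values, Q = 17030 − 6.82(784) + 0.0241(82200) − 4.48(1710) = 6003.34.
∂Q/∂P_r = -4.48.
E = (-4.48) × (1710/6003.34) = -1.2760…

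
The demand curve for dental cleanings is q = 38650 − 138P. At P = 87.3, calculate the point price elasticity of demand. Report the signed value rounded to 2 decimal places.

dq/dP = −138. At P = 87.3, q = 38650 − 138(87.3) = 26602.6.
Ed = (dq/dP)·(P/q) = −138 × (87.3/26602.6) = -0.4528…

-0.45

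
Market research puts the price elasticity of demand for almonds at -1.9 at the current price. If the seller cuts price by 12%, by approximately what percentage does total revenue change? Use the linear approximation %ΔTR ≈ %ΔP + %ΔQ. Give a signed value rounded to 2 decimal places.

%ΔQ ≈ Ed × %ΔP = (-1.9) × (-12%) = +22.8000%
%ΔTR ≈ %ΔP + %ΔQ = (-12%) + (+22.8000%) = +10.8000%

+10.80%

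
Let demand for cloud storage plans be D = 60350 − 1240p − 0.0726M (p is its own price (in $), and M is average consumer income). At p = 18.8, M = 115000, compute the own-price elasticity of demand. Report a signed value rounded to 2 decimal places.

At the given values, D = 60350 − 1240(18.8) − 0.0726(115000) = 28689.
∂D/∂p = −1240.
E = (-1240) × (18.8/28689) = -0.8125…

-0.81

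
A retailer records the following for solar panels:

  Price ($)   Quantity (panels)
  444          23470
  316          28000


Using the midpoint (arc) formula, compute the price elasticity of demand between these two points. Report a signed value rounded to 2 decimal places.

-0.52

%ΔQ = (28000 − 23470) / [(23470 + 28000)/2] = 4530/25735 = 0.176024…
%ΔP = (316 − 444) / [(444 + 316)/2] = -128/380 = -0.336842…
Arc Ed = %ΔQ / %ΔP = (4530/25735) / (-128/380) = -0.5225…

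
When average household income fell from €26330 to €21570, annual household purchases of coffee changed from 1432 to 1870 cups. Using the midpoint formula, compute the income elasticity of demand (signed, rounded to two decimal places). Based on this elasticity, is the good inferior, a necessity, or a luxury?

%ΔQ = (1870 − 1432)/[( 1432 + 1870)/2] = 438/1651 = 0.265293…
%ΔIncome = (21570 − 26330)/[( 26330 + 21570)/2] = -4760/23950 = -0.198747…
E_income = (438/1651) / (-4760/23950) = -1.3348…
E_income < 0 ⇒ inferior good.

-1.33; inferior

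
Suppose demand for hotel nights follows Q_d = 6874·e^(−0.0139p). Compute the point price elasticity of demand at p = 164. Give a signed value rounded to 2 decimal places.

dQ_d/dp = −0.0139·Q_d = -9.77702. At p = 164, Q_d = 703.383.
Ed = (dQ_d/dp)·(p/Q_d) = (-9.77702) × (164/703.383) = -2.2796

-2.28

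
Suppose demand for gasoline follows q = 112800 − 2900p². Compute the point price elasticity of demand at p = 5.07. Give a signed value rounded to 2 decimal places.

dq/dp = −2·2900·p = -29406. At p = 5.07, q = 38255.79.
Ed = (dq/dp)·(p/q) = (-29406) × (5.07/38255.79) = -3.8971…

-3.90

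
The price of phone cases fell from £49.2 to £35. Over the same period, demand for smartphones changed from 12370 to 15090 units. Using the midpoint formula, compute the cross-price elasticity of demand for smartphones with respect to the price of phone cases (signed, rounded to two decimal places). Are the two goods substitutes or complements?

-0.59; complements

%ΔQ_{smartphones} = (15090 − 12370)/avg = 2720/13730 = 0.198106…
%ΔP_{phone cases} = (35 − 49.2)/avg = -14.2/42.1 = -0.337292…
E_cross = (2720/13730) / (-14.2/42.1) = -0.5873…
E_cross < 0 ⇒ the goods are complements.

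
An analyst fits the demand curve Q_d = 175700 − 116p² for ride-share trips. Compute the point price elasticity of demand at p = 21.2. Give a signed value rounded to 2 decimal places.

-0.84

dQ_d/dp = −2·116·p = -4918.4. At p = 21.2, Q_d = 123564.96.
Ed = (dQ_d/dp)·(p/Q_d) = (-4918.4) × (21.2/123564.96) = -0.8438…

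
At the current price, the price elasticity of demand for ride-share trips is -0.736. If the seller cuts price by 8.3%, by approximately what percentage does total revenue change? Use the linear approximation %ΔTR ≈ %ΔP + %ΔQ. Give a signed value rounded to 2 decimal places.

-2.19%

%ΔQ ≈ Ed × %ΔP = (-0.736) × (-8.3%) = +6.1088%
%ΔTR ≈ %ΔP + %ΔQ = (-8.3%) + (+6.1088%) = -2.1912%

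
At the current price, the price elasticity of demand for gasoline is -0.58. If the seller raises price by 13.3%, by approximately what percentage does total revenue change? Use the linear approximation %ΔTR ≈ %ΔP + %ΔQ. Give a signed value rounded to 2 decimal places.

%ΔQ ≈ Ed × %ΔP = (-0.58) × (+13.3%) = -7.7140%
%ΔTR ≈ %ΔP + %ΔQ = (+13.3%) + (-7.7140%) = +5.5860%

+5.59%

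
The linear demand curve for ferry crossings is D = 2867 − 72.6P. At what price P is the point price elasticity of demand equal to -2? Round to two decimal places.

26.33

Ed = −72.6P/(2867 − 72.6P). Set this equal to -2:
72.6P = 2·(2867 − 72.6P) ⇒ 72.6P(1 + 2) = 2·2867
P = 2·2867 / (72.6·3) = 26.3269…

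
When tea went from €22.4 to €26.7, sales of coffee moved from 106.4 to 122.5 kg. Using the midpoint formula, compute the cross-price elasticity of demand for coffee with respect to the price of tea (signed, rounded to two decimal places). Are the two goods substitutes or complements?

0.80; substitutes

%ΔQ_{coffee} = (122.5 − 106.4)/avg = 16.1/114.45 = 0.140672…
%ΔP_{tea} = (26.7 − 22.4)/avg = 4.3/24.55 = 0.175152…
E_cross = (16.1/114.45) / (4.3/24.55) = 0.8031…
E_cross > 0 ⇒ the goods are substitutes.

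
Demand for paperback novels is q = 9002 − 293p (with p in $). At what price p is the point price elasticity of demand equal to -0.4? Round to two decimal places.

Ed = −293p/(9002 − 293p). Set this equal to -0.4:
293p = 0.4·(9002 − 293p) ⇒ 293p(1 + 0.4) = 0.4·9002
p = 0.4·9002 / (293·1.4) = 8.7781…

8.78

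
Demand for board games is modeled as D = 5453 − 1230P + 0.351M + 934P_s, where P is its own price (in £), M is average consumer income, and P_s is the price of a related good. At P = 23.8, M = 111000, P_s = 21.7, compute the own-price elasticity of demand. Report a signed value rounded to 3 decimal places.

At the given values, D = 5453 − 1230(23.8) + 0.351(111000) + 934(21.7) = 35407.8.
∂D/∂P = −1230.
E = (-1230) × (23.8/35407.8) = -0.82676…

-0.827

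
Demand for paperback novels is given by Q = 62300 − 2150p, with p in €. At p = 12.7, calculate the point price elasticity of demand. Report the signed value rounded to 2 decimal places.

dQ/dp = −2150. At p = 12.7, Q = 62300 − 2150(12.7) = 34995.
Ed = (dQ/dp)·(p/Q) = −2150 × (12.7/34995) = -0.7802…

-0.78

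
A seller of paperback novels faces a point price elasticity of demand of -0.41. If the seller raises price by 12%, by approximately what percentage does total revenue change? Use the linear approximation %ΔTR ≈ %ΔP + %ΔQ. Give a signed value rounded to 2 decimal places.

%ΔQ ≈ Ed × %ΔP = (-0.41) × (+12%) = -4.9200%
%ΔTR ≈ %ΔP + %ΔQ = (+12%) + (-4.9200%) = +7.0800%

+7.08%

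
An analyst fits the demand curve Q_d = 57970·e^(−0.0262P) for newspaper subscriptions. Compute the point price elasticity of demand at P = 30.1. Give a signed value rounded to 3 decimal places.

dQ_d/dP = −0.0262·Q_d = -690.258. At P = 30.1, Q_d = 26345.7.
Ed = (dQ_d/dP)·(P/Q_d) = (-690.258) × (30.1/26345.7) = -0.78862

-0.789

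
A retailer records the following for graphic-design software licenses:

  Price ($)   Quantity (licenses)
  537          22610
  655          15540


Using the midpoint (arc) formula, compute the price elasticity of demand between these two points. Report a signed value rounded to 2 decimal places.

-1.87

%ΔQ = (15540 − 22610) / [(22610 + 15540)/2] = -7070/19075 = -0.370642…
%ΔP = (655 − 537) / [(537 + 655)/2] = 118/596 = 0.197986…
Arc Ed = %ΔQ / %ΔP = (-7070/19075) / (118/596) = -1.8720…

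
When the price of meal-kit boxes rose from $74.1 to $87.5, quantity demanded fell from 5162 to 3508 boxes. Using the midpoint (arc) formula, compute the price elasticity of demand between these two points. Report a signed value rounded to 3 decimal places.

%ΔQ = (3508 − 5162) / [(5162 + 3508)/2] = -1654/4335 = -0.381545…
%ΔP = (87.5 − 74.1) / [(74.1 + 87.5)/2] = 13.4/80.8 = 0.165841…
Arc Ed = %ΔQ / %ΔP = (-1654/4335) / (13.4/80.8) = -2.30066…

-2.301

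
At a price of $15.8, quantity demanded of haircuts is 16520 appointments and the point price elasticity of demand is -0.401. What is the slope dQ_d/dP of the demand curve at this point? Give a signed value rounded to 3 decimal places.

-419.273

Ed = (dQ_d/dP)·(P/Q_d) ⇒ dQ_d/dP = Ed·Q_d/P = (-0.401)·16520/15.8 = -419.27341…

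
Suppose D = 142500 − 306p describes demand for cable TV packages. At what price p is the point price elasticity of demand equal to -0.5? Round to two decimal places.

155.23

Ed = −306p/(142500 − 306p). Set this equal to -0.5:
306p = 0.5·(142500 − 306p) ⇒ 306p(1 + 0.5) = 0.5·142500
p = 0.5·142500 / (306·1.5) = 155.2287…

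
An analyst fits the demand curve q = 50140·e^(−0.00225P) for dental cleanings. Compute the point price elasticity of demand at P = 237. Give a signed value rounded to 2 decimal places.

dq/dP = −0.00225·q = -66.188. At P = 237, q = 29416.9.
Ed = (dq/dP)·(P/q) = (-66.188) × (237/29416.9) = -0.5332…

-0.53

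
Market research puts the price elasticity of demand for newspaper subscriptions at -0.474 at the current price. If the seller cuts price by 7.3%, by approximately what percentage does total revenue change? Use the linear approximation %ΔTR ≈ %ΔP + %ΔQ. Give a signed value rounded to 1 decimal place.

%ΔQ ≈ Ed × %ΔP = (-0.474) × (-7.3%) = +3.4602%
%ΔTR ≈ %ΔP + %ΔQ = (-7.3%) + (+3.4602%) = -3.8398%

-3.8%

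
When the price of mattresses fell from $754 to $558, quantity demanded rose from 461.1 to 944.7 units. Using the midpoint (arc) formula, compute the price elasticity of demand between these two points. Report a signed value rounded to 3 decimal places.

%ΔQ = (944.7 − 461.1) / [(461.1 + 944.7)/2] = 483.6/702.9 = 0.688006…
%ΔP = (558 − 754) / [(754 + 558)/2] = -196/656 = -0.298780…
Arc Ed = %ΔQ / %ΔP = (483.6/702.9) / (-196/656) = -2.30271…

-2.303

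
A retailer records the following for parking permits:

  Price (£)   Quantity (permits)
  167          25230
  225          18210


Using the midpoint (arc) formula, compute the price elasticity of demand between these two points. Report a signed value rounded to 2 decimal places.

-1.09

%ΔQ = (18210 − 25230) / [(25230 + 18210)/2] = -7020/21720 = -0.323204…
%ΔP = (225 − 167) / [(167 + 225)/2] = 58/196 = 0.295918…
Arc Ed = %ΔQ / %ΔP = (-7020/21720) / (58/196) = -1.0922…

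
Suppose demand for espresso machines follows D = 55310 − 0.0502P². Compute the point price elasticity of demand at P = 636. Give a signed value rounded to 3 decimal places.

-1.160

dD/dP = −2·0.0502·P = -63.8544. At P = 636, D = 35004.3008.
Ed = (dD/dP)·(P/D) = (-63.8544) × (636/35004.3008) = -1.16018…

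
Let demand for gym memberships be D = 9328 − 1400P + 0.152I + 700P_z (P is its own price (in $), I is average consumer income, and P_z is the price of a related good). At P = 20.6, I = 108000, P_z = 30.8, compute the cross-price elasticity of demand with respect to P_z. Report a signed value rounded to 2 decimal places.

At the given values, D = 9328 − 1400(20.6) + 0.152(108000) + 700(30.8) = 18464.
∂D/∂P_z = 700.
E = (700) × (30.8/18464) = 1.1676…

1.17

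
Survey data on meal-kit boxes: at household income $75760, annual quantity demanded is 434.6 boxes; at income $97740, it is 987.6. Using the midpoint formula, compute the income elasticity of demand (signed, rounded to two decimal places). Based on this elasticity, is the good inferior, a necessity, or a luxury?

%ΔQ = (987.6 − 434.6)/[( 434.6 + 987.6)/2] = 553/711.1 = 0.777668…
%ΔIncome = (97740 − 75760)/[( 75760 + 97740)/2] = 21980/86750 = 0.253371…
E_income = (553/711.1) / (21980/86750) = 3.0692…
E_income > 1 ⇒ normal good, luxury.

3.07; luxury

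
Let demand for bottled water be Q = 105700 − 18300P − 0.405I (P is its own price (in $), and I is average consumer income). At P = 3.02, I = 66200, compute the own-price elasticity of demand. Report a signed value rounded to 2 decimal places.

At the given values, Q = 105700 − 18300(3.02) − 0.405(66200) = 23623.
∂Q/∂P = −18300.
E = (-18300) × (3.02/23623) = -2.3394…

-2.34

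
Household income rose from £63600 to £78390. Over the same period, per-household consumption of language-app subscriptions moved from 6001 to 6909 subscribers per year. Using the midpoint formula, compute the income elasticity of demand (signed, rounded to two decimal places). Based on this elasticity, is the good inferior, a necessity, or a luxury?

%ΔQ = (6909 − 6001)/[( 6001 + 6909)/2] = 908/6455 = 0.140666…
%ΔIncome = (78390 − 63600)/[( 63600 + 78390)/2] = 14790/70995 = 0.208324…
E_income = (908/6455) / (14790/70995) = 0.6752…
0 < E_income < 1 ⇒ normal good, necessity.

0.68; necessity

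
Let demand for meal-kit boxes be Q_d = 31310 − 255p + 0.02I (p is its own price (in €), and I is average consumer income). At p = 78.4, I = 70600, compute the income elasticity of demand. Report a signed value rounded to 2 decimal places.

At the given values, Q_d = 31310 − 255(78.4) + 0.02(70600) = 12730.
∂Q_d/∂I = 0.02.
E = (0.02) × (70600/12730) = 0.1109…

0.11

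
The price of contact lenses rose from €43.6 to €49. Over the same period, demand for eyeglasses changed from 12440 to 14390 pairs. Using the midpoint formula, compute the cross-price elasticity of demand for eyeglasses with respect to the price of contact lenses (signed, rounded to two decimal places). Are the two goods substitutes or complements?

%ΔQ_{eyeglasses} = (14390 − 12440)/avg = 1950/13415 = 0.145359…
%ΔP_{contact lenses} = (49 − 43.6)/avg = 5.4/46.3 = 0.116630…
E_cross = (1950/13415) / (5.4/46.3) = 1.2463…
E_cross > 0 ⇒ the goods are substitutes.

1.25; substitutes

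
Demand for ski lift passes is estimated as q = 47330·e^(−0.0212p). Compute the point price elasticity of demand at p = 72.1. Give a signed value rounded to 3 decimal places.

dq/dp = −0.0212·q = -217.593. At p = 72.1, q = 10263.8.
Ed = (dq/dp)·(p/q) = (-217.593) × (72.1/10263.8) = -1.52852

-1.529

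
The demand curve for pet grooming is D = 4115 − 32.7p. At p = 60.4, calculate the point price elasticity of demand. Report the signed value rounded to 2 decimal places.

dD/dp = −32.7. At p = 60.4, D = 4115 − 32.7(60.4) = 2139.92.
Ed = (dD/dp)·(p/D) = −32.7 × (60.4/2139.92) = -0.9229…

-0.92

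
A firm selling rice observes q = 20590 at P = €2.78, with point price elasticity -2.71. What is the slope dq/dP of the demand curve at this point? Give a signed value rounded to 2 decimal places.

-20071.55

Ed = (dq/dP)·(P/q) ⇒ dq/dP = Ed·q/P = (-2.71)·20590/2.78 = -20071.5467…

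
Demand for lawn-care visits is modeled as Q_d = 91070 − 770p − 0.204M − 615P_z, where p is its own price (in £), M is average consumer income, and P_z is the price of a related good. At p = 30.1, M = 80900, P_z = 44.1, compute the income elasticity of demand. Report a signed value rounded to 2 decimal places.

-0.68

At the given values, Q_d = 91070 − 770(30.1) − 0.204(80900) − 615(44.1) = 24267.9.
∂Q_d/∂M = -0.204.
E = (-0.204) × (80900/24267.9) = -0.6800…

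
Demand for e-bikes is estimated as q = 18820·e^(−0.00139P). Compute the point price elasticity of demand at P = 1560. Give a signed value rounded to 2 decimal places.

-2.17

dq/dP = −0.00139·q = -2.99165. At P = 1560, q = 2152.26.
Ed = (dq/dP)·(P/q) = (-2.99165) × (1560/2152.26) = -2.1684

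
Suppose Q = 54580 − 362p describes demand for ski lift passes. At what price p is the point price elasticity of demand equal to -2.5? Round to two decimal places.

Ed = −362p/(54580 − 362p). Set this equal to -2.5:
362p = 2.5·(54580 − 362p) ⇒ 362p(1 + 2.5) = 2.5·54580
p = 2.5·54580 / (362·3.5) = 107.6953…

107.70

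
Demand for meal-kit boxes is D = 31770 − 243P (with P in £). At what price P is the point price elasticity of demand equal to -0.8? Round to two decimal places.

58.11

Ed = −243P/(31770 − 243P). Set this equal to -0.8:
243P = 0.8·(31770 − 243P) ⇒ 243P(1 + 0.8) = 0.8·31770
P = 0.8·31770 / (243·1.8) = 58.1069…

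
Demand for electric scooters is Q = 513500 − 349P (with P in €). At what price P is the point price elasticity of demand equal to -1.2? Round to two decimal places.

802.55

Ed = −349P/(513500 − 349P). Set this equal to -1.2:
349P = 1.2·(513500 − 349P) ⇒ 349P(1 + 1.2) = 1.2·513500
P = 1.2·513500 / (349·2.2) = 802.5527…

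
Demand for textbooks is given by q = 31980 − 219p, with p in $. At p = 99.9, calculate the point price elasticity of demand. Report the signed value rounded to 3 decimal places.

-2.166

dq/dp = −219. At p = 99.9, q = 31980 − 219(99.9) = 10101.9.
Ed = (dq/dp)·(p/q) = −219 × (99.9/10101.9) = -2.16574…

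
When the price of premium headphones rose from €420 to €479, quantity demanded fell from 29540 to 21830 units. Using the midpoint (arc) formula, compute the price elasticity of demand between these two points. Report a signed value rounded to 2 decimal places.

%ΔQ = (21830 − 29540) / [(29540 + 21830)/2] = -7710/25685 = -0.300175…
%ΔP = (479 − 420) / [(420 + 479)/2] = 59/449.5 = 0.131256…
Arc Ed = %ΔQ / %ΔP = (-7710/25685) / (59/449.5) = -2.2869…

-2.29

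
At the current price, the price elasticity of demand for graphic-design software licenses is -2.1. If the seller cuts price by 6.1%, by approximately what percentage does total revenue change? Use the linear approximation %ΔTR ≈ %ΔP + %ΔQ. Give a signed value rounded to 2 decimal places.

+6.71%

%ΔQ ≈ Ed × %ΔP = (-2.1) × (-6.1%) = +12.8100%
%ΔTR ≈ %ΔP + %ΔQ = (-6.1%) + (+12.8100%) = +6.7100%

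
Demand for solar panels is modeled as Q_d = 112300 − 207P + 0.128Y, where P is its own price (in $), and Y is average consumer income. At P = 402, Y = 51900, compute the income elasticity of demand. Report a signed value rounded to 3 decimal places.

0.186

At the given values, Q_d = 112300 − 207(402) + 0.128(51900) = 35729.2.
∂Q_d/∂Y = 0.128.
E = (0.128) × (51900/35729.2) = 0.18593…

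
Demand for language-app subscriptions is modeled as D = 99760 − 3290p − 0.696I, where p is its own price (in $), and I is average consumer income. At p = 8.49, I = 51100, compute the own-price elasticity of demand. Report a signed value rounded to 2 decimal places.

At the given values, D = 99760 − 3290(8.49) − 0.696(51100) = 36262.3.
∂D/∂p = −3290.
E = (-3290) × (8.49/36262.3) = -0.7702…

-0.77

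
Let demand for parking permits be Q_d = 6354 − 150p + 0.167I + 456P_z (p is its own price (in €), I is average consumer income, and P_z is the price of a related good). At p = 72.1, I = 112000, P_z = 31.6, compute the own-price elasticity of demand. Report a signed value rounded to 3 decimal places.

-0.377

At the given values, Q_d = 6354 − 150(72.1) + 0.167(112000) + 456(31.6) = 28652.6.
∂Q_d/∂p = −150.
E = (-150) × (72.1/28652.6) = -0.37745…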